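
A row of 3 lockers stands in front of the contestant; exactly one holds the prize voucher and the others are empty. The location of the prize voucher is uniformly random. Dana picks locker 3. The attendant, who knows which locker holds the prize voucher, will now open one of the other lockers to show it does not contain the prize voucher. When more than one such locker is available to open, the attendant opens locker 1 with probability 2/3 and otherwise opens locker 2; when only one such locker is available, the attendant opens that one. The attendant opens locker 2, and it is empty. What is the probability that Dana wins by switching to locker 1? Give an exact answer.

Condition on the true location of the prize voucher.
If it is in locker 1 (prior 1/3): only locker 2 is available, probability 1; weight (1/3)·1 = 1/3.
If it is in locker 2 (prior 1/3): the attendant opened locker 2, so this case is ruled out; weight (1/3)·0 = 0.
If it is in locker 3 (prior 1/3): locker 1 is available but not opened, probability 1/3; weight (1/3)·(1/3) = 1/9.
The weights sum to 4/9.
So P(the prize voucher in locker 1 | the attendant opened locker 2) = (1/3) / (4/9) = 3/4.

3/4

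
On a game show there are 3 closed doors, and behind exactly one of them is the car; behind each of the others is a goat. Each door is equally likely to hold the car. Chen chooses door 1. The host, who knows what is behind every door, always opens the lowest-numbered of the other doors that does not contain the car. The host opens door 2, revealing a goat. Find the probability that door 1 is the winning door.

1/2

Condition on the true location of the car.
If it is behind either of doors 1 and 3 (prior 1/3 each): door 2 is the lowest-numbered option available, probability 1; weight (1/3)·1 = 1/3 each.
If it is behind door 2 (prior 1/3): the host opened door 2, so this case is ruled out; weight (1/3)·0 = 0.
The weights sum to 2/3.
So P(the car behind door 1 | the host opened door 2) = (1/3) / (2/3) = 1/2.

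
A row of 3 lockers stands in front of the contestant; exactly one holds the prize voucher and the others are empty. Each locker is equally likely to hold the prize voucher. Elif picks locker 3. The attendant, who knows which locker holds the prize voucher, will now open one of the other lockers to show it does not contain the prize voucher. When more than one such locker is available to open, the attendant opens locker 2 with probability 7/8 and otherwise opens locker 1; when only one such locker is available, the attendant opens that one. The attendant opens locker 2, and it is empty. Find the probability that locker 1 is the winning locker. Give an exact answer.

8/15

Consider each possible location of the prize voucher in turn.
If it is in locker 1 (prior 1/3): only locker 2 is available, probability 1; weight (1/3)·1 = 1/3.
If it is in locker 2 (prior 1/3): the attendant opened locker 2, so this case is ruled out; weight (1/3)·0 = 0.
If it is in locker 3 (prior 1/3): locker 2 is available, opened with probability 7/8; weight (1/3)·(7/8) = 7/24.
The weights sum to 5/8.
So P(the prize voucher in locker 1 | the attendant opened locker 2) = (1/3) / (5/8) = 8/15.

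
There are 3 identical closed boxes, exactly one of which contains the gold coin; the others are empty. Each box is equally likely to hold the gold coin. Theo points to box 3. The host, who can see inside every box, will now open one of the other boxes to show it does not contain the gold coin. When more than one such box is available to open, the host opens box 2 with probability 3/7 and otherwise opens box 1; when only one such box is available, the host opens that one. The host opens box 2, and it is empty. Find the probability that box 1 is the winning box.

Condition on the true location of the gold coin.
If it is in box 1 (prior 1/3): only box 2 is available, probability 1; weight (1/3)·1 = 1/3.
If it is in box 2 (prior 1/3): the host opened box 2, so this case is ruled out; weight (1/3)·0 = 0.
If it is in box 3 (prior 1/3): box 2 is available, opened with probability 3/7; weight (1/3)·(3/7) = 1/7.
The weights sum to 10/21.
So P(the gold coin in box 1 | the host opened box 2) = (1/3) / (10/21) = 7/10.

7/10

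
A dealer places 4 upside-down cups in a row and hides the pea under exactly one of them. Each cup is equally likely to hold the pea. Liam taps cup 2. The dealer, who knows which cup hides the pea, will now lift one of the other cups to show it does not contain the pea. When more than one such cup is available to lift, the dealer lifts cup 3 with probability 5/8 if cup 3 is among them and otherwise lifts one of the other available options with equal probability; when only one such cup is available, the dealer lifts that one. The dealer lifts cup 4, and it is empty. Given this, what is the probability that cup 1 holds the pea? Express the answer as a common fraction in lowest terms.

6/17

Condition on the true location of the pea.
If it is under cup 1 (prior 1/4): cup 3 is available but not opened, probability 3/8; weight (1/4)·(3/8) = 3/32.
If it is under cup 2 (prior 1/4): cup 3 is available but not opened; cup 4 gets probability (1 − 5/8)/2 = 3/16; weight (1/4)·(3/16) = 3/64.
If it is under cup 3 (prior 1/4): cup 3 holds the prize so is unavailable; the dealer chooses uniformly among the 2 others, probability 1/2; weight (1/4)·(1/2) = 1/8.
If it is under cup 4 (prior 1/4): the dealer opened cup 4, so this case is ruled out; weight (1/4)·0 = 0.
The weights sum to 17/64.
So P(the pea under cup 1 | the dealer opened cup 4) = (3/32) / (17/64) = 6/17.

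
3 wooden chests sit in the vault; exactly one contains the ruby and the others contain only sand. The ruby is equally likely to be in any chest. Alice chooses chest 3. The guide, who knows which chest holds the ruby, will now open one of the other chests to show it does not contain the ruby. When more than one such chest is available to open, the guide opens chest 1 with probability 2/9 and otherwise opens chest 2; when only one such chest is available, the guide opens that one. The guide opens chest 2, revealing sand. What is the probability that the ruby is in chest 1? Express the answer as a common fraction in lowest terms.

Consider each possible location of the ruby in turn.
If it is in chest 1 (prior 1/3): only chest 2 is available, probability 1; weight (1/3)·1 = 1/3.
If it is in chest 2 (prior 1/3): the guide opened chest 2, so this case is ruled out; weight (1/3)·0 = 0.
If it is in chest 3 (prior 1/3): chest 1 is available but not opened, probability 7/9; weight (1/3)·(7/9) = 7/27.
The weights sum to 16/27.
So P(the ruby in chest 1 | the guide opened chest 2) = (1/3) / (16/27) = 9/16.

9/16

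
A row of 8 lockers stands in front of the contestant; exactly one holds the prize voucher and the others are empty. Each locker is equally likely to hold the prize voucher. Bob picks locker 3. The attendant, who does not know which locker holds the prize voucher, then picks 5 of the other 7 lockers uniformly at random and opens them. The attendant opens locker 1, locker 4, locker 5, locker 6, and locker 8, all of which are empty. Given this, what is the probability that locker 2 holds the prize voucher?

Apply Bayes' rule, conditioning on where the prize voucher actually is.
If it is in any of lockers 1, 4, 5, 6, and 8 (prior 1/8 each): that locker was opened and seen not to hold the prize — ruled out; weight (1/8)·0 = 0 each.
If it is in any of lockers 2, 3, and 7 (prior 1/8 each): the attendant picks exactly this set with probability 1/21 regardless, and none is the prize; weight (1/8)·(1/21) = 1/168 each.
The weights sum to 1/56.
So P(the prize voucher in locker 2 | the attendant opened locker 1, locker 4, locker 5, locker 6, and locker 8) = (1/168) / (1/56) = 1/3.

1/3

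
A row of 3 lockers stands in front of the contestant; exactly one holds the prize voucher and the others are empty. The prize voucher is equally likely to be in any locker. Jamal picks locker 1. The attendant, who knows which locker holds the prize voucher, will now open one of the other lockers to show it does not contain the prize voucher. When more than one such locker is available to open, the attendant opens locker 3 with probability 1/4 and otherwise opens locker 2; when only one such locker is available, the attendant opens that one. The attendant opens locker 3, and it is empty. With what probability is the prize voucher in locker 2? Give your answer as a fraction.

Apply Bayes' rule, conditioning on where the prize voucher actually is.
If it is in locker 1 (prior 1/3): locker 3 is available, opened with probability 1/4; weight (1/3)·(1/4) = 1/12.
If it is in locker 2 (prior 1/3): only locker 3 is available, probability 1; weight (1/3)·1 = 1/3.
If it is in locker 3 (prior 1/3): the attendant opened locker 3, so this case is ruled out; weight (1/3)·0 = 0.
The weights sum to 5/12.
So P(the prize voucher in locker 2 | the attendant opened locker 3) = (1/3) / (5/12) = 4/5.

4/5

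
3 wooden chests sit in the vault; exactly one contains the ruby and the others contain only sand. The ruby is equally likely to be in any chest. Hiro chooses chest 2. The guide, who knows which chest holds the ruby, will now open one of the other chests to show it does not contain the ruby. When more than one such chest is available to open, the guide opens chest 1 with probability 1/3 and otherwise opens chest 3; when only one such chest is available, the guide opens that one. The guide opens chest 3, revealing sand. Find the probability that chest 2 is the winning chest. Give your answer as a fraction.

Consider each possible location of the ruby in turn.
If it is in chest 1 (prior 1/3): only chest 3 is available, probability 1; weight (1/3)·1 = 1/3.
If it is in chest 2 (prior 1/3): chest 1 is available but not opened, probability 2/3; weight (1/3)·(2/3) = 2/9.
If it is in chest 3 (prior 1/3): the guide opened chest 3, so this case is ruled out; weight (1/3)·0 = 0.
The weights sum to 5/9.
So P(the ruby in chest 2 | the guide opened chest 3) = (2/9) / (5/9) = 2/5.

2/5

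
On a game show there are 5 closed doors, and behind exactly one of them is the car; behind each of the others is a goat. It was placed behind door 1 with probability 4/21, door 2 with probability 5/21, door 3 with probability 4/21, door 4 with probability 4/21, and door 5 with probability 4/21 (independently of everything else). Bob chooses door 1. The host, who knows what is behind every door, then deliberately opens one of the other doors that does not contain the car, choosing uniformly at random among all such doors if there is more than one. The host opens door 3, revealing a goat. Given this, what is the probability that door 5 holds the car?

1/4

Consider each possible location of the car in turn.
If it is behind door 1 (prior 4/21): the host has 4 equally likely choices, so probability 1/4; weight (4/21)·(1/4) = 1/21.
If it is behind door 2 (prior 5/21): the host has 3 equally likely choices, so probability 1/3; weight (5/21)·(1/3) = 5/63.
If it is behind door 3 (prior 4/21): the host opened door 3, so this case is ruled out; weight (4/21)·0 = 0.
If it is behind either of doors 4 and 5 (prior 4/21 each): the host has 3 equally likely choices, so probability 1/3; weight (4/21)·(1/3) = 4/63 each.
The weights sum to 16/63.
So P(the car behind door 5 | the host opened door 3) = (4/63) / (16/63) = 1/4.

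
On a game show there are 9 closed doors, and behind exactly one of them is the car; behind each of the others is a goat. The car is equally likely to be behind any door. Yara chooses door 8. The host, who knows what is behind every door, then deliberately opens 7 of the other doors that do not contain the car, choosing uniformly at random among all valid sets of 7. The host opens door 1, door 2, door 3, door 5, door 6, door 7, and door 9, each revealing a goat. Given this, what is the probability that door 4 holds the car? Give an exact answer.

Consider each possible location of the car in turn.
If it is behind any of doors 1, 2, 3, 5, 6, 7, and 9 (prior 1/9 each): that door was opened and seen not to hold the prize — ruled out; weight (1/9)·0 = 0 each.
If it is behind door 4 (prior 1/9): the host has no choice, probability 1; weight (1/9)·1 = 1/9.
If it is behind door 8 (prior 1/9): the host has 8 equally likely choices, so probability 1/8; weight (1/9)·(1/8) = 1/72.
The weights sum to 1/8.
So P(the car behind door 4 | the host opened door 1, door 2, door 3, door 5, door 6, door 7, and door 9) = (1/9) / (1/8) = 8/9.

8/9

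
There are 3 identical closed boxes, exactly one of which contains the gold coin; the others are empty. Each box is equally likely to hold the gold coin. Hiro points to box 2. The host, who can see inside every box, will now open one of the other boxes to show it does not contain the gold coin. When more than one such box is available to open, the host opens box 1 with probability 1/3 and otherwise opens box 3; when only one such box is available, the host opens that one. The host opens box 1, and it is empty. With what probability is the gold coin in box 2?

1/4

Consider each possible location of the gold coin in turn.
If it is in box 1 (prior 1/3): the host opened box 1, so this case is ruled out; weight (1/3)·0 = 0.
If it is in box 2 (prior 1/3): box 1 is available, opened with probability 1/3; weight (1/3)·(1/3) = 1/9.
If it is in box 3 (prior 1/3): only box 1 is available, probability 1; weight (1/3)·1 = 1/3.
The weights sum to 4/9.
So P(the gold coin in box 2 | the host opened box 1) = (1/9) / (4/9) = 1/4.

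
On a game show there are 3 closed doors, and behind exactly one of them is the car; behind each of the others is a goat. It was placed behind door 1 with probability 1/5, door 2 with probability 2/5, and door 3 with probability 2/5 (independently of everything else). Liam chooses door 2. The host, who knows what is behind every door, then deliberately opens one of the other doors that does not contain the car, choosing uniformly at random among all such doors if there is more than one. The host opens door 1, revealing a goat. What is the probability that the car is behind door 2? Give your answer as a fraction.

Consider each possible location of the car in turn.
If it is behind door 1 (prior 1/5): the host opened door 1, so this case is ruled out; weight (1/5)·0 = 0.
If it is behind door 2 (prior 2/5): the host has 2 equally likely choices, so probability 1/2; weight (2/5)·(1/2) = 1/5.
If it is behind door 3 (prior 2/5): the host has no choice, probability 1; weight (2/5)·1 = 2/5.
The weights sum to 3/5.
So P(the car behind door 2 | the host opened door 1) = (1/5) / (3/5) = 1/3.

1/3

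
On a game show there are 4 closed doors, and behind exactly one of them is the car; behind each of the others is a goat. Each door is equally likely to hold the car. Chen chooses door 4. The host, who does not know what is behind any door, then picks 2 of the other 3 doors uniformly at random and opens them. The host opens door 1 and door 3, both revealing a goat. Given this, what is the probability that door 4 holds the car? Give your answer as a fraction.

1/2

Consider each possible location of the car in turn.
If it is behind either of doors 1 and 3 (prior 1/4 each): that door was opened and seen not to hold the prize — ruled out; weight (1/4)·0 = 0 each.
If it is behind either of doors 2 and 4 (prior 1/4 each): the host picks exactly this set with probability 1/3 regardless, and none is the prize; weight (1/4)·(1/3) = 1/12 each.
The weights sum to 1/6.
So P(the car behind door 4 | the host opened door 1 and door 3) = (1/12) / (1/6) = 1/2.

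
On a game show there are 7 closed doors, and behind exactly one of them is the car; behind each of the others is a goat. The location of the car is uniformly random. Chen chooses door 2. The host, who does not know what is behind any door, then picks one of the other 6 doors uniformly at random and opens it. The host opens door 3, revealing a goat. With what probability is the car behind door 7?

Condition on the true location of the car.
If it is behind any of doors 1, 2, 4, 5, 6, and 7 (prior 1/7 each): the host picks door 3 with probability 1/6 regardless, and it is not the prize; weight (1/7)·(1/6) = 1/42 each.
If it is behind door 3 (prior 1/7): the host opened door 3, so this case is ruled out; weight (1/7)·0 = 0.
The weights sum to 1/7.
So P(the car behind door 7 | the host opened door 3) = (1/42) / (1/7) = 1/6.

1/6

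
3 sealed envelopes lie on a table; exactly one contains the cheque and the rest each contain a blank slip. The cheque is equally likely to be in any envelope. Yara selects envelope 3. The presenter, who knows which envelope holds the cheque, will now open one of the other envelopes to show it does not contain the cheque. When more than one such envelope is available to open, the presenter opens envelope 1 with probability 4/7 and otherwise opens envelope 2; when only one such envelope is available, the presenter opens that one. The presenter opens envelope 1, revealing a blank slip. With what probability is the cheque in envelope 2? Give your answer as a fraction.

7/11

Condition on the true location of the cheque.
If it is in envelope 1 (prior 1/3): the presenter opened envelope 1, so this case is ruled out; weight (1/3)·0 = 0.
If it is in envelope 2 (prior 1/3): only envelope 1 is available, probability 1; weight (1/3)·1 = 1/3.
If it is in envelope 3 (prior 1/3): envelope 1 is available, opened with probability 4/7; weight (1/3)·(4/7) = 4/21.
The weights sum to 11/21.
So P(the cheque in envelope 2 | the presenter opened envelope 1) = (1/3) / (11/21) = 7/11.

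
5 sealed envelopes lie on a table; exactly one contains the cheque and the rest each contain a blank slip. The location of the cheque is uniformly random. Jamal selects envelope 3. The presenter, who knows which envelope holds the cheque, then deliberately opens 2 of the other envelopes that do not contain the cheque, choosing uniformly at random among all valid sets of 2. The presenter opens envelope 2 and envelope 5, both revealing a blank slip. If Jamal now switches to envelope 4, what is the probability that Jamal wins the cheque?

Condition on the true location of the cheque.
If it is in either of envelopes 1 and 4 (prior 1/5 each): the presenter has 3 equally likely choices, so probability 1/3; weight (1/5)·(1/3) = 1/15 each.
If it is in either of envelopes 2 and 5 (prior 1/5 each): that envelope was opened and seen not to hold the prize — ruled out; weight (1/5)·0 = 0 each.
If it is in envelope 3 (prior 1/5): the presenter has 6 equally likely choices, so probability 1/6; weight (1/5)·(1/6) = 1/30.
The weights sum to 1/6.
So P(the cheque in envelope 4 | the presenter opened envelope 2 and envelope 5) = (1/15) / (1/6) = 2/5.

2/5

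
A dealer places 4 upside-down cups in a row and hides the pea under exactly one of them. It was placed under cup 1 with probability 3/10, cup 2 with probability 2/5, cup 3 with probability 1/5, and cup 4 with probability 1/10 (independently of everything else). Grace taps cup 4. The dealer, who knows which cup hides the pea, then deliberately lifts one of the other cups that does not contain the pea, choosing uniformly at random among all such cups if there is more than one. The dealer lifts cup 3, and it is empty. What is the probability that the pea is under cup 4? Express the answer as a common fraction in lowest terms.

2/23

Apply Bayes' rule, conditioning on where the pea actually is.
If it is under cup 1 (prior 3/10): the dealer has 2 equally likely choices, so probability 1/2; weight (3/10)·(1/2) = 3/20.
If it is under cup 2 (prior 2/5): the dealer has 2 equally likely choices, so probability 1/2; weight (2/5)·(1/2) = 1/5.
If it is under cup 3 (prior 1/5): the dealer opened cup 3, so this case is ruled out; weight (1/5)·0 = 0.
If it is under cup 4 (prior 1/10): the dealer has 3 equally likely choices, so probability 1/3; weight (1/10)·(1/3) = 1/30.
The weights sum to 23/60.
So P(the pea under cup 4 | the dealer opened cup 3) = (1/30) / (23/60) = 2/23.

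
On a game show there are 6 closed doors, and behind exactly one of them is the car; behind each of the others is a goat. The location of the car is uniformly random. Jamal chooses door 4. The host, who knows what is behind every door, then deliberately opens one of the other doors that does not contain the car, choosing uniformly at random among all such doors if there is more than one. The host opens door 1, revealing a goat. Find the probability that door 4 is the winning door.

1/6

Condition on the true location of the car.
If it is behind door 1 (prior 1/6): the host opened door 1, so this case is ruled out; weight (1/6)·0 = 0.
If it is behind any of doors 2, 3, 5, and 6 (prior 1/6 each): the host has 4 equally likely choices, so probability 1/4; weight (1/6)·(1/4) = 1/24 each.
If it is behind door 4 (prior 1/6): the host has 5 equally likely choices, so probability 1/5; weight (1/6)·(1/5) = 1/30.
The weights sum to 1/5.
So P(the car behind door 4 | the host opened door 1) = (1/30) / (1/5) = 1/6.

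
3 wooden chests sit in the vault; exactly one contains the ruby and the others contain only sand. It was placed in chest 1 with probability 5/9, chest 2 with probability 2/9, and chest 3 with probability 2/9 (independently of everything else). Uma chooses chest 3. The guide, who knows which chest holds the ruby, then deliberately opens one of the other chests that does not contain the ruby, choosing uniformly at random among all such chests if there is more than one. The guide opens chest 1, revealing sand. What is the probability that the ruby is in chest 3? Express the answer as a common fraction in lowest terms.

1/3

Apply Bayes' rule, conditioning on where the ruby actually is.
If it is in chest 1 (prior 5/9): the guide opened chest 1, so this case is ruled out; weight (5/9)·0 = 0.
If it is in chest 2 (prior 2/9): the guide has no choice, probability 1; weight (2/9)·1 = 2/9.
If it is in chest 3 (prior 2/9): the guide has 2 equally likely choices, so probability 1/2; weight (2/9)·(1/2) = 1/9.
The weights sum to 1/3.
So P(the ruby in chest 3 | the guide opened chest 1) = (1/9) / (1/3) = 1/3.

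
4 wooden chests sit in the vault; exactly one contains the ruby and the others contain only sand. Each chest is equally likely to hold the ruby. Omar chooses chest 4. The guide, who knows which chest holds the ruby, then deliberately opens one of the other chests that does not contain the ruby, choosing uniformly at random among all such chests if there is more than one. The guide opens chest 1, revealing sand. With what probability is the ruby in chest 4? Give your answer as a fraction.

1/4

Consider each possible location of the ruby in turn.
If it is in chest 1 (prior 1/4): the guide opened chest 1, so this case is ruled out; weight (1/4)·0 = 0.
If it is in either of chests 2 and 3 (prior 1/4 each): the guide has 2 equally likely choices, so probability 1/2; weight (1/4)·(1/2) = 1/8 each.
If it is in chest 4 (prior 1/4): the guide has 3 equally likely choices, so probability 1/3; weight (1/4)·(1/3) = 1/12.
The weights sum to 1/3.
So P(the ruby in chest 4 | the guide opened chest 1) = (1/12) / (1/3) = 1/4.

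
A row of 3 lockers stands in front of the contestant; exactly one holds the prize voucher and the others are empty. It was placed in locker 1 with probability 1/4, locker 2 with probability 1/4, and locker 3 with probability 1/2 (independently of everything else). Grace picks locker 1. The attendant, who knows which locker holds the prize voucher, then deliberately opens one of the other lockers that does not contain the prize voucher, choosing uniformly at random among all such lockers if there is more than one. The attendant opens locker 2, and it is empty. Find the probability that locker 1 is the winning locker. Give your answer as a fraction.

1/5

Consider each possible location of the prize voucher in turn.
If it is in locker 1 (prior 1/4): the attendant has 2 equally likely choices, so probability 1/2; weight (1/4)·(1/2) = 1/8.
If it is in locker 2 (prior 1/4): the attendant opened locker 2, so this case is ruled out; weight (1/4)·0 = 0.
If it is in locker 3 (prior 1/2): the attendant has no choice, probability 1; weight (1/2)·1 = 1/2.
The weights sum to 5/8.
So P(the prize voucher in locker 1 | the attendant opened locker 2) = (1/8) / (5/8) = 1/5.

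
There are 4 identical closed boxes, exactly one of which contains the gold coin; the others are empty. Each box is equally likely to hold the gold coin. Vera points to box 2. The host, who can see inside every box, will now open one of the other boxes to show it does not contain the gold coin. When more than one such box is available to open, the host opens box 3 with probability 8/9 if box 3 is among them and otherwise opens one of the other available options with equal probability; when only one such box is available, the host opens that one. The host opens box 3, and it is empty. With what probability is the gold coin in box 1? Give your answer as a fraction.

Condition on the true location of the gold coin.
If it is in any of boxes 1, 2, and 4 (prior 1/4 each): box 3 is available, opened with probability 8/9; weight (1/4)·(8/9) = 2/9 each.
If it is in box 3 (prior 1/4): the host opened box 3, so this case is ruled out; weight (1/4)·0 = 0.
The weights sum to 2/3.
So P(the gold coin in box 1 | the host opened box 3) = (2/9) / (2/3) = 1/3.

1/3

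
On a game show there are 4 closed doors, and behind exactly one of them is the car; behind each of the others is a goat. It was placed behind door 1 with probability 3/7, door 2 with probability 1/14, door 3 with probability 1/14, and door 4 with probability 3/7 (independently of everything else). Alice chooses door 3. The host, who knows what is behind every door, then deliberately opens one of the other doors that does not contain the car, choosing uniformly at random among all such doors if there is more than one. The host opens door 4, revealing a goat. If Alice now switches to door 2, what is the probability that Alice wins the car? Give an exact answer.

Consider each possible location of the car in turn.
If it is behind door 1 (prior 3/7): the host has 2 equally likely choices, so probability 1/2; weight (3/7)·(1/2) = 3/14.
If it is behind door 2 (prior 1/14): the host has 2 equally likely choices, so probability 1/2; weight (1/14)·(1/2) = 1/28.
If it is behind door 3 (prior 1/14): the host has 3 equally likely choices, so probability 1/3; weight (1/14)·(1/3) = 1/42.
If it is behind door 4 (prior 3/7): the host opened door 4, so this case is ruled out; weight (3/7)·0 = 0.
The weights sum to 23/84.
So P(the car behind door 2 | the host opened door 4) = (1/28) / (23/84) = 3/23.

3/23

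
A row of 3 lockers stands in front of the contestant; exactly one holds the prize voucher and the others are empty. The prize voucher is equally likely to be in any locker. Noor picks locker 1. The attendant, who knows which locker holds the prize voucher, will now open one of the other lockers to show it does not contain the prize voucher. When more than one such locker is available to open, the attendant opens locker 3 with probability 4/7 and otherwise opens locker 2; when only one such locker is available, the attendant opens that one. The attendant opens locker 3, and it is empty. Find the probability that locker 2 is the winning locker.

Condition on the true location of the prize voucher.
If it is in locker 1 (prior 1/3): locker 3 is available, opened with probability 4/7; weight (1/3)·(4/7) = 4/21.
If it is in locker 2 (prior 1/3): only locker 3 is available, probability 1; weight (1/3)·1 = 1/3.
If it is in locker 3 (prior 1/3): the attendant opened locker 3, so this case is ruled out; weight (1/3)·0 = 0.
The weights sum to 11/21.
So P(the prize voucher in locker 2 | the attendant opened locker 3) = (1/3) / (11/21) = 7/11.

7/11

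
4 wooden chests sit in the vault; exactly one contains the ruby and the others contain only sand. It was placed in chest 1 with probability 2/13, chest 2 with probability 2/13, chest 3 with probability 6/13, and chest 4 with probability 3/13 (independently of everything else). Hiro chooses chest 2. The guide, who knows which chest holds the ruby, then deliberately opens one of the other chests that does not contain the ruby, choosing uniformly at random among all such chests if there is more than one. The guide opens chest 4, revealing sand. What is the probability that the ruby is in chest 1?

3/14

Apply Bayes' rule, conditioning on where the ruby actually is.
If it is in chest 1 (prior 2/13): the guide has 2 equally likely choices, so probability 1/2; weight (2/13)·(1/2) = 1/13.
If it is in chest 2 (prior 2/13): the guide has 3 equally likely choices, so probability 1/3; weight (2/13)·(1/3) = 2/39.
If it is in chest 3 (prior 6/13): the guide has 2 equally likely choices, so probability 1/2; weight (6/13)·(1/2) = 3/13.
If it is in chest 4 (prior 3/13): the guide opened chest 4, so this case is ruled out; weight (3/13)·0 = 0.
The weights sum to 14/39.
So P(the ruby in chest 1 | the guide opened chest 4) = (1/13) / (14/39) = 3/14.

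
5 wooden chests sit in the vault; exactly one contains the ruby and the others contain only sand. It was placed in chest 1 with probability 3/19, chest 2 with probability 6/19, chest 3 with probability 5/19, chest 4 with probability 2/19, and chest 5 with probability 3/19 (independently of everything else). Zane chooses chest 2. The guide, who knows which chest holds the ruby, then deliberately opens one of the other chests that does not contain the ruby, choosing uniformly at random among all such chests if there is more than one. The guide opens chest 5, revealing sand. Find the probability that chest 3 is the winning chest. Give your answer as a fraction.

10/29

Condition on the true location of the ruby.
If it is in chest 1 (prior 3/19): the guide has 3 equally likely choices, so probability 1/3; weight (3/19)·(1/3) = 1/19.
If it is in chest 2 (prior 6/19): the guide has 4 equally likely choices, so probability 1/4; weight (6/19)·(1/4) = 3/38.
If it is in chest 3 (prior 5/19): the guide has 3 equally likely choices, so probability 1/3; weight (5/19)·(1/3) = 5/57.
If it is in chest 4 (prior 2/19): the guide has 3 equally likely choices, so probability 1/3; weight (2/19)·(1/3) = 2/57.
If it is in chest 5 (prior 3/19): the guide opened chest 5, so this case is ruled out; weight (3/19)·0 = 0.
The weights sum to 29/114.
So P(the ruby in chest 3 | the guide opened chest 5) = (5/57) / (29/114) = 10/29.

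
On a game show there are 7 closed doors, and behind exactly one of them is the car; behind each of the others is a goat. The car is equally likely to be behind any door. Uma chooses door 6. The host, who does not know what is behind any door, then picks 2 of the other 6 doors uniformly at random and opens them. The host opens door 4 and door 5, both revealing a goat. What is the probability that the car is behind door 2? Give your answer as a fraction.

Condition on the true location of the car.
If it is behind any of doors 1, 2, 3, 6, and 7 (prior 1/7 each): the host picks exactly this set with probability 1/15 regardless, and none is the prize; weight (1/7)·(1/15) = 1/105 each.
If it is behind either of doors 4 and 5 (prior 1/7 each): that door was opened and seen not to hold the prize — ruled out; weight (1/7)·0 = 0 each.
The weights sum to 1/21.
So P(the car behind door 2 | the host opened door 4 and door 5) = (1/105) / (1/21) = 1/5.

1/5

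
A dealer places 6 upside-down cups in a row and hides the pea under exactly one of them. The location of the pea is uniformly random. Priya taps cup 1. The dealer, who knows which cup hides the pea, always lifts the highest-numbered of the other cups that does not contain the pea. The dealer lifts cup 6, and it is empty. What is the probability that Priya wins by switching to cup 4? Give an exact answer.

Apply Bayes' rule, conditioning on where the pea actually is.
If it is under any of cups 1, 2, 3, 4, and 5 (prior 1/6 each): cup 6 is the highest-numbered option available, probability 1; weight (1/6)·1 = 1/6 each.
If it is under cup 6 (prior 1/6): the dealer opened cup 6, so this case is ruled out; weight (1/6)·0 = 0.
The weights sum to 5/6.
So P(the pea under cup 4 | the dealer opened cup 6) = (1/6) / (5/6) = 1/5.

1/5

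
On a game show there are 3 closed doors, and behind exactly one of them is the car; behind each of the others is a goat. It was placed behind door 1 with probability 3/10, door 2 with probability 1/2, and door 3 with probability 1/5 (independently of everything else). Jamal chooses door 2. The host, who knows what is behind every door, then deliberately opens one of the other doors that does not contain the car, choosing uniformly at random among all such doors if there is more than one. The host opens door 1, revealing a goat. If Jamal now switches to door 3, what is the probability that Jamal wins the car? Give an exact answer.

4/9

Condition on the true location of the car.
If it is behind door 1 (prior 3/10): the host opened door 1, so this case is ruled out; weight (3/10)·0 = 0.
If it is behind door 2 (prior 1/2): the host has 2 equally likely choices, so probability 1/2; weight (1/2)·(1/2) = 1/4.
If it is behind door 3 (prior 1/5): the host has no choice, probability 1; weight (1/5)·1 = 1/5.
The weights sum to 9/20.
So P(the car behind door 3 | the host opened door 1) = (1/5) / (9/20) = 4/9.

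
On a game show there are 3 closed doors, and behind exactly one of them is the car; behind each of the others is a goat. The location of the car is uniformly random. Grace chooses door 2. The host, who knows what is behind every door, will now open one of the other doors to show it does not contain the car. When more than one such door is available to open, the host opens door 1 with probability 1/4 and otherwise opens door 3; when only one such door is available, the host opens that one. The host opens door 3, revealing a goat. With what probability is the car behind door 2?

3/7

Apply Bayes' rule, conditioning on where the car actually is.
If it is behind door 1 (prior 1/3): only door 3 is available, probability 1; weight (1/3)·1 = 1/3.
If it is behind door 2 (prior 1/3): door 1 is available but not opened, probability 3/4; weight (1/3)·(3/4) = 1/4.
If it is behind door 3 (prior 1/3): the host opened door 3, so this case is ruled out; weight (1/3)·0 = 0.
The weights sum to 7/12.
So P(the car behind door 2 | the host opened door 3) = (1/4) / (7/12) = 3/7.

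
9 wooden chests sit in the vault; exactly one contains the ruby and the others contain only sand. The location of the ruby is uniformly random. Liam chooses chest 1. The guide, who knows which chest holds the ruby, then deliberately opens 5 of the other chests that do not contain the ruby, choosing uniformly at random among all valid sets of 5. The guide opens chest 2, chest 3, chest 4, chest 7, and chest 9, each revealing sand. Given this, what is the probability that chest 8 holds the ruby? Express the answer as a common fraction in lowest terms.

8/27

Apply Bayes' rule, conditioning on where the ruby actually is.
If it is in chest 1 (prior 1/9): the guide has 56 equally likely choices, so probability 1/56; weight (1/9)·(1/56) = 1/504.
If it is in any of chests 2, 3, 4, 7, and 9 (prior 1/9 each): that chest was opened and seen not to hold the prize — ruled out; weight (1/9)·0 = 0 each.
If it is in any of chests 5, 6, and 8 (prior 1/9 each): the guide has 21 equally likely choices, so probability 1/21; weight (1/9)·(1/21) = 1/189 each.
The weights sum to 1/56.
So P(the ruby in chest 8 | the guide opened chest 2, chest 3, chest 4, chest 7, and chest 9) = (1/189) / (1/56) = 8/27.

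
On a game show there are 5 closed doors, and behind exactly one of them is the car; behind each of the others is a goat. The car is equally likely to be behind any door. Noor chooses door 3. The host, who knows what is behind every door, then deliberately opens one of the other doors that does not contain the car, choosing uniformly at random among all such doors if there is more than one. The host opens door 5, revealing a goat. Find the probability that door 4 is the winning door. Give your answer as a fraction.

4/15

Consider each possible location of the car in turn.
If it is behind any of doors 1, 2, and 4 (prior 1/5 each): the host has 3 equally likely choices, so probability 1/3; weight (1/5)·(1/3) = 1/15 each.
If it is behind door 3 (prior 1/5): the host has 4 equally likely choices, so probability 1/4; weight (1/5)·(1/4) = 1/20.
If it is behind door 5 (prior 1/5): the host opened door 5, so this case is ruled out; weight (1/5)·0 = 0.
The weights sum to 1/4.
So P(the car behind door 4 | the host opened door 5) = (1/15) / (1/4) = 4/15.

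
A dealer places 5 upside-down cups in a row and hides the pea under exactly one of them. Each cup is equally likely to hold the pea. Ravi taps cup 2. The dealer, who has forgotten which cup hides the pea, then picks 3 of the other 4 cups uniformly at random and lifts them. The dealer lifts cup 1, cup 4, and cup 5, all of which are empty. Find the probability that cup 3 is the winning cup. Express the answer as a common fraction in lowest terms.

1/2

Because the dealer chose which cups to lift without knowing where the pea is, the choice is independent of the prize location. Learning that none of the 3 opened cups holds the pea simply rules out those 3 locations and leaves the remaining 2 cups still equally likely by symmetry.
So P(the pea under cup 3) = 1/2.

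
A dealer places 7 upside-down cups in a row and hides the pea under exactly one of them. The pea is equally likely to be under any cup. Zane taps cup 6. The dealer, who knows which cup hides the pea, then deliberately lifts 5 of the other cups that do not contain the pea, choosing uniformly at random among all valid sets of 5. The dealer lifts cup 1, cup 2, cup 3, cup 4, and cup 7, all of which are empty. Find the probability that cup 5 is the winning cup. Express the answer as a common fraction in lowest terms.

Consider each possible location of the pea in turn.
If it is under any of cups 1, 2, 3, 4, and 7 (prior 1/7 each): that cup was opened and seen not to hold the prize — ruled out; weight (1/7)·0 = 0 each.
If it is under cup 5 (prior 1/7): the dealer has no choice, probability 1; weight (1/7)·1 = 1/7.
If it is under cup 6 (prior 1/7): the dealer has 6 equally likely choices, so probability 1/6; weight (1/7)·(1/6) = 1/42.
The weights sum to 1/6.
So P(the pea under cup 5 | the dealer opened cup 1, cup 2, cup 3, cup 4, and cup 7) = (1/7) / (1/6) = 6/7.

6/7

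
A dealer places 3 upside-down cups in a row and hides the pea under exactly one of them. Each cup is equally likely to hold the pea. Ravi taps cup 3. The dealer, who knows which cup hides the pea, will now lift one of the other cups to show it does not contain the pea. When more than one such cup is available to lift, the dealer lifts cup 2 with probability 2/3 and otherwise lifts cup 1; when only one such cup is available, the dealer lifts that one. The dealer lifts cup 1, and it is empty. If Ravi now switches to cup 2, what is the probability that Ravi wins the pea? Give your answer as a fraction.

3/4

Consider each possible location of the pea in turn.
If it is under cup 1 (prior 1/3): the dealer opened cup 1, so this case is ruled out; weight (1/3)·0 = 0.
If it is under cup 2 (prior 1/3): only cup 1 is available, probability 1; weight (1/3)·1 = 1/3.
If it is under cup 3 (prior 1/3): cup 2 is available but not opened, probability 1/3; weight (1/3)·(1/3) = 1/9.
The weights sum to 4/9.
So P(the pea under cup 2 | the dealer opened cup 1) = (1/3) / (4/9) = 3/4.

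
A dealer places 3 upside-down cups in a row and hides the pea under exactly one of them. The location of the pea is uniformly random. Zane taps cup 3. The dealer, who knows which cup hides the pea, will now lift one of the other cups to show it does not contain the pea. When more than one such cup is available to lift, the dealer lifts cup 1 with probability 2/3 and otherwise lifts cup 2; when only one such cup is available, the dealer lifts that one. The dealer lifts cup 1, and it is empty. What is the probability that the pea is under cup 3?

Apply Bayes' rule, conditioning on where the pea actually is.
If it is under cup 1 (prior 1/3): the dealer opened cup 1, so this case is ruled out; weight (1/3)·0 = 0.
If it is under cup 2 (prior 1/3): only cup 1 is available, probability 1; weight (1/3)·1 = 1/3.
If it is under cup 3 (prior 1/3): cup 1 is available, opened with probability 2/3; weight (1/3)·(2/3) = 2/9.
The weights sum to 5/9.
So P(the pea under cup 3 | the dealer opened cup 1) = (2/9) / (5/9) = 2/5.

2/5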